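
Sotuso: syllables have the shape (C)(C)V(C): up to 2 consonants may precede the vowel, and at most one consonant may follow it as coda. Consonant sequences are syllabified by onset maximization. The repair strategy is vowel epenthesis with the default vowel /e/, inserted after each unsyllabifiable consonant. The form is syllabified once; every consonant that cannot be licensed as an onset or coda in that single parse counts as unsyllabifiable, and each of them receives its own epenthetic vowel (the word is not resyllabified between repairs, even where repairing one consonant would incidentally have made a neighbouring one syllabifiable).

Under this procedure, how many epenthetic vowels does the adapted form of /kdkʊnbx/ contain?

3

The unsyllabifiable consonants are /k/, /b/, /x/; each receives one epenthetic vowel.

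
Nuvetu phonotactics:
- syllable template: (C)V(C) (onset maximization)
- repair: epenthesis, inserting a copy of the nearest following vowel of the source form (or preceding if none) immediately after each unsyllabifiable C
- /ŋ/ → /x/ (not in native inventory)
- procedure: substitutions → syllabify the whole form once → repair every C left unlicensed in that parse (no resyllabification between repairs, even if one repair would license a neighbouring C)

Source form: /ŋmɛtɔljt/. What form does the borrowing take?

xɛmɛtɔljɔtɔ

Substitution: /ŋ/ → /x/, giving /xmɛtɔljt/.
Syllabifying with onset maximization leaves /x/, /j/, /t/ stranded (at most one coda consonant is licensed; onsets are limited to one consonant).
Epenthesis after each stranded consonant: /x/ → /xɛ/, /j/ → /jɔ/, /t/ → /tɔ/.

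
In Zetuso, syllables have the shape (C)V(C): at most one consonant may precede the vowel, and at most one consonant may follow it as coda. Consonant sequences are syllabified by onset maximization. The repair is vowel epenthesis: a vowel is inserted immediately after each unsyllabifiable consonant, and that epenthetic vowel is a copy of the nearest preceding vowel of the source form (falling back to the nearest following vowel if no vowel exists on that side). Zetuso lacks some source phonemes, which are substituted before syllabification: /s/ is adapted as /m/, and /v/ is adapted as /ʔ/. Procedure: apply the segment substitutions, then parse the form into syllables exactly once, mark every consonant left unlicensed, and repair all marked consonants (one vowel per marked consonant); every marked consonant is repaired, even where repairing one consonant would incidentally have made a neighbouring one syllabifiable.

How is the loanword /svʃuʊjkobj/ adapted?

muʔuʃuʊjkobjo

Substitution: /s/ → /m/, /v/ → /ʔ/, giving /mʔʃuʊjkobj/.
Under (C)V(C), the unsyllabifiable consonants are /m/, /ʔ/, /j/ (at most one coda consonant is licensed; onsets are limited to one consonant).
Epenthesis after each stranded consonant: /m/ → /mu/, /ʔ/ → /ʔu/, /j/ → /jo/.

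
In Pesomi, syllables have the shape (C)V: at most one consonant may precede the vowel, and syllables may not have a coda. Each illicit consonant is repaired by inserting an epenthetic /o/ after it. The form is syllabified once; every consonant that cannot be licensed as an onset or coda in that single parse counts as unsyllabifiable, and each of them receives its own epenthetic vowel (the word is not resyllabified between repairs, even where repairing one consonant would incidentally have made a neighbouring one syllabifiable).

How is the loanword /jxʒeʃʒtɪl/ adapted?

The consonants /j/, /x/, /ʃ/, /ʒ/, /l/ cannot be parsed into a legal (C)V syllable (no codas are permitted; onsets are limited to one consonant).
Epenthesis after each stranded consonant: /j/ → /jo/, /x/ → /xo/, /ʃ/ → /ʃo/, /ʒ/ → /ʒo/, /l/ → /lo/.

joxoʒeʃoʒotɪlo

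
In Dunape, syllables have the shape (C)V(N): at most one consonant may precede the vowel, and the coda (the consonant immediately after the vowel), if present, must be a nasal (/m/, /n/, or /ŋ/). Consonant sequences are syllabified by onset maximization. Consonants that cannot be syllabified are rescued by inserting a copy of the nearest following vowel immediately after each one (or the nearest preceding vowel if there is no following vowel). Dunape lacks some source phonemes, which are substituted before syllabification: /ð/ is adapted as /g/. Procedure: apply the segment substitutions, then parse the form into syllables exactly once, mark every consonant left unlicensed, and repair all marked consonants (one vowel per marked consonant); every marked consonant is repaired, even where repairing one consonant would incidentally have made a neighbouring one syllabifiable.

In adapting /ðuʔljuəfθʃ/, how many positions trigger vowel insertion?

5

After substitution the input is /guʔljuəfθʃ/.
The unsyllabifiable consonants are /ʔ/, /l/, /f/, /θ/, /ʃ/; each receives one epenthetic vowel.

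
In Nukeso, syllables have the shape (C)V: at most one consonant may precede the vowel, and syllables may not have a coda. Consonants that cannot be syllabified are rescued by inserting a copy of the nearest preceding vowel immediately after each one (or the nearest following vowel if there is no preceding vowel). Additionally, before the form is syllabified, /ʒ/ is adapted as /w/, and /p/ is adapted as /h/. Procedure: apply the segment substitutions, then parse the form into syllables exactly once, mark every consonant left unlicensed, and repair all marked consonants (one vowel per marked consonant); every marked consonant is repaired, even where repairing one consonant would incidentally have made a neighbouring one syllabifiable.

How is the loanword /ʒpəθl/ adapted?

Substitution: /ʒ/ → /w/, /p/ → /h/, giving /whəθl/.
Under (C)V, the unsyllabifiable consonants are /w/, /θ/, /l/ (no codas are permitted; onsets are limited to one consonant).
Epenthesis after each stranded consonant: /w/ → /wə/, /θ/ → /θə/, /l/ → /lə/.

wəhəθələ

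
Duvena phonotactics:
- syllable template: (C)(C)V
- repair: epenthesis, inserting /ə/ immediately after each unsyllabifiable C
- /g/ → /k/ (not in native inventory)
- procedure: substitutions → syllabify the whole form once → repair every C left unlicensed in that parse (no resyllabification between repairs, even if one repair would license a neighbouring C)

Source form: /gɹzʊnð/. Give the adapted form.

kəɹzʊnəðə

Substitution: /g/ → /k/, giving /kɹzʊnð/.
Under (C)(C)V, the unsyllabifiable consonants are /k/, /n/, /ð/ (no codas are permitted; onsets may contain at most 2 consonants).
Inserting the epenthetic vowel yields /k/ → /kə/, /n/ → /nə/, /ð/ → /ðə/.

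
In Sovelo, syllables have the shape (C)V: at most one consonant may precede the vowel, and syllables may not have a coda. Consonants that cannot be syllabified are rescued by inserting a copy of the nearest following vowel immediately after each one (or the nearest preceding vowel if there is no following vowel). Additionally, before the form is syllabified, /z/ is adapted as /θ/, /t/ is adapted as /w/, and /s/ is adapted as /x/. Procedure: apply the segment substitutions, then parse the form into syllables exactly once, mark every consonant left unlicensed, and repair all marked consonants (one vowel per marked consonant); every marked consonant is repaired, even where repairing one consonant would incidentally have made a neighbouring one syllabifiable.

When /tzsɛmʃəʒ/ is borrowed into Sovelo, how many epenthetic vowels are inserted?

After substitution the input is /wθxɛmʃəʒ/.
The unsyllabifiable consonants are /w/, /θ/, /m/, /ʒ/; each receives one epenthetic vowel.

4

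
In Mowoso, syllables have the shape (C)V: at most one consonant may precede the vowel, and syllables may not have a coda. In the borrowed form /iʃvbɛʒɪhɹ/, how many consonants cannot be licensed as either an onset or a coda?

4

Under (C)V, the unsyllabifiable consonants are /ʃ/, /v/, /h/, /ɹ/ (no codas are permitted; onsets are limited to one consonant).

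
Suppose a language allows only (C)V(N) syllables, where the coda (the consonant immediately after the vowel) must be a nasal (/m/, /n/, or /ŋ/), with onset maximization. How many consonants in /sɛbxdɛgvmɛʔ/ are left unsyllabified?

The consonants /b/, /x/, /g/, /v/, /ʔ/ cannot be parsed into a legal (C)V(N) syllable (only a nasal (/m/, /n/, or /ŋ/) is licensed in coda position; onsets are limited to one consonant).

5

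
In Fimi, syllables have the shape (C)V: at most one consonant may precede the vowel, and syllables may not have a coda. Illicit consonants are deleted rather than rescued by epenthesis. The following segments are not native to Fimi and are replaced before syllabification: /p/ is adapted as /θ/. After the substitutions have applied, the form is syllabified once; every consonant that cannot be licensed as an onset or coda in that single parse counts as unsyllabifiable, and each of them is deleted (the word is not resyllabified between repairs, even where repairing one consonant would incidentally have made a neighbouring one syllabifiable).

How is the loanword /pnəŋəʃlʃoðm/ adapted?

nəŋəʃo

Substitution: /p/ → /θ/, giving /θnəŋəʃlʃoðm/.
The consonants /θ/, /ʃ/, /l/, /ð/, /m/ cannot be parsed into a legal (C)V syllable (no codas are permitted; onsets are limited to one consonant).
Deletion applies to /θ/, /ʃ/, /l/, /ð/, /m/.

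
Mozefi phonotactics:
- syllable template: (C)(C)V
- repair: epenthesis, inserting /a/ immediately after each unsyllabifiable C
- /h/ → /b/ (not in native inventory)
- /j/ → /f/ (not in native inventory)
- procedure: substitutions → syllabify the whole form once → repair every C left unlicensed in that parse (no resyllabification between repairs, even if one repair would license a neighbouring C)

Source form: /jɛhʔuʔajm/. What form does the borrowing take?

fɛbʔuʔafama

Substitution: /j/ → /f/, /h/ → /b/, giving /fɛbʔuʔafm/.
The consonants /f/, /m/ cannot be parsed into a legal (C)(C)V syllable (no codas are permitted; onsets may contain at most 2 consonants).
Each unlicensed consonant becomes the onset of a new syllable: /f/ → /fa/, /m/ → /ma/.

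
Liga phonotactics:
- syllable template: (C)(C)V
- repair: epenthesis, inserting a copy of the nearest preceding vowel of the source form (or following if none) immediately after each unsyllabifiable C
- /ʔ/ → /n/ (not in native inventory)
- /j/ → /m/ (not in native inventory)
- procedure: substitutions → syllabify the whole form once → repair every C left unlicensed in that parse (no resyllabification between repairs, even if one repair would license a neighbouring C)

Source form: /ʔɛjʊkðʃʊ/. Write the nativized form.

nɛmʊkʊðʃʊ

Substitution: /ʔ/ → /n/, /j/ → /m/, giving /nɛmʊkðʃʊ/.
Syllabifying with onset maximization leaves /k/ stranded (no codas are permitted; onsets may contain at most 2 consonants).
Epenthesis after each stranded consonant: /k/ → /kʊ/.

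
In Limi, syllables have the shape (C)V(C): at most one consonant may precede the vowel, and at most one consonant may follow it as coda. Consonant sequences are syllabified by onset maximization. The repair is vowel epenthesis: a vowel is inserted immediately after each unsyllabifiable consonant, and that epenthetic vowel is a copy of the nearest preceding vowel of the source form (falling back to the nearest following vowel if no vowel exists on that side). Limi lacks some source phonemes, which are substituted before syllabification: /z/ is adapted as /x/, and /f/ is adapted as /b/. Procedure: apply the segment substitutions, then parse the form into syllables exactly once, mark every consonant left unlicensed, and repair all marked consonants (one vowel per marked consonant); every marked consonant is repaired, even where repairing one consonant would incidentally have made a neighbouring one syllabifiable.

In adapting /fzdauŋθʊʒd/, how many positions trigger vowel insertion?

After substitution the input is /bxdauŋθʊʒd/.
The unsyllabifiable consonants are /b/, /x/, /d/; each receives one epenthetic vowel.

3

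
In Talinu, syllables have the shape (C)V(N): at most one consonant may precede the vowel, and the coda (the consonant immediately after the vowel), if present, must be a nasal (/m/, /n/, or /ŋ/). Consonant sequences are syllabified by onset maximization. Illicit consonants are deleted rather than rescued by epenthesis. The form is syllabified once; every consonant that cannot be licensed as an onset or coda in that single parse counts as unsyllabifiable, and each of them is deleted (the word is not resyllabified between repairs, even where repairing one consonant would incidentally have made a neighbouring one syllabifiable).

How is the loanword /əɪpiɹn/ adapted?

əɪpi

Syllabifying with onset maximization leaves /ɹ/, /n/ stranded (only a nasal (/m/, /n/, or /ŋ/) is licensed in coda position; onsets are limited to one consonant).
Deletion applies to /ɹ/, /n/.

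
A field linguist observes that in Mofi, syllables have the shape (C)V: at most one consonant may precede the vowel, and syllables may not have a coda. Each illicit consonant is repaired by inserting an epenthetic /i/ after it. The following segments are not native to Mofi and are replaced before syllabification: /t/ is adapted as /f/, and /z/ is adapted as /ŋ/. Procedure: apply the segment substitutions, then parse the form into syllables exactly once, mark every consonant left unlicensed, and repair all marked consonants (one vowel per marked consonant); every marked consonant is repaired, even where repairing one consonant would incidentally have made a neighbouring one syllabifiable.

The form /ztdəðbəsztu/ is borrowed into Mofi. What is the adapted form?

Substitution: /z/ → /ŋ/, /t/ → /f/, giving /ŋfdəðbəsŋfu/.
Syllabifying with onset maximization leaves /ŋ/, /f/, /ð/, /s/, /ŋ/ stranded (no codas are permitted; onsets are limited to one consonant).
Epenthesis after each stranded consonant: /ŋ/ → /ŋi/, /f/ → /fi/, /ð/ → /ði/, /s/ → /si/, /ŋ/ → /ŋi/.

ŋifidəðibəsiŋifu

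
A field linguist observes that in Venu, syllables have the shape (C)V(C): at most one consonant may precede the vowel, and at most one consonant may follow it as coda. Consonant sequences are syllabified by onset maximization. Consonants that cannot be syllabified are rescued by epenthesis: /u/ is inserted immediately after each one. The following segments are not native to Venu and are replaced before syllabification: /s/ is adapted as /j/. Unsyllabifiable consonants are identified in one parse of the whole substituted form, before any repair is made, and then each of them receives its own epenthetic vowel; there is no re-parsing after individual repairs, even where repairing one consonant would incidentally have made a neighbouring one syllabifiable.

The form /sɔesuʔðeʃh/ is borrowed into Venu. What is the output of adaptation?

jɔejuʔðeʃhu

Substitution: /s/ → /j/, giving /jɔejuʔðeʃh/.
Syllabifying with onset maximization leaves /h/ stranded (at most one coda consonant is licensed; onsets are limited to one consonant).
Epenthesis after each stranded consonant: /h/ → /hu/.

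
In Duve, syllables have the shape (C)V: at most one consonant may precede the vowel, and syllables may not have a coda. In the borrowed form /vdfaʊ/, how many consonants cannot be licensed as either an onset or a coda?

2

Syllabifying with onset maximization leaves /v/, /d/ stranded (no codas are permitted; onsets are limited to one consonant).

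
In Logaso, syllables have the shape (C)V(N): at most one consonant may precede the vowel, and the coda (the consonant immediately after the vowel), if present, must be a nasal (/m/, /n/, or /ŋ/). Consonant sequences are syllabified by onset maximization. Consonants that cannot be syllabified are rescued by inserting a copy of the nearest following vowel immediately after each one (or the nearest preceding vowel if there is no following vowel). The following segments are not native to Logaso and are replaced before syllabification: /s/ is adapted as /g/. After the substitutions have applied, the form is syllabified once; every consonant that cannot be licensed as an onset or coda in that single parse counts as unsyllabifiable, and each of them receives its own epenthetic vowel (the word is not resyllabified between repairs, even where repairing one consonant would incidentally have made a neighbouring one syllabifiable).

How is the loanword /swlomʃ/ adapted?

Substitution: /s/ → /g/, giving /gwlomʃ/.
Under (C)V(N), the unsyllabifiable consonants are /g/, /w/, /ʃ/ (only a nasal (/m/, /n/, or /ŋ/) is licensed in coda position; onsets are limited to one consonant).
Epenthesis after each stranded consonant: /g/ → /go/, /w/ → /wo/, /ʃ/ → /ʃo/.

gowolomʃo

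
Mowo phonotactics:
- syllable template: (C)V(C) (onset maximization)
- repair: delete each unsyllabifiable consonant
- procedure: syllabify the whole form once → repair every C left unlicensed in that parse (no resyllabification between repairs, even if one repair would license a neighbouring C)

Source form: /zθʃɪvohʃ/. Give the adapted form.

Under (C)V(C), the unsyllabifiable consonants are /z/, /θ/, /ʃ/ (at most one coda consonant is licensed; onsets are limited to one consonant).
Deletion applies to /z/, /θ/, /ʃ/.

ʃɪvoh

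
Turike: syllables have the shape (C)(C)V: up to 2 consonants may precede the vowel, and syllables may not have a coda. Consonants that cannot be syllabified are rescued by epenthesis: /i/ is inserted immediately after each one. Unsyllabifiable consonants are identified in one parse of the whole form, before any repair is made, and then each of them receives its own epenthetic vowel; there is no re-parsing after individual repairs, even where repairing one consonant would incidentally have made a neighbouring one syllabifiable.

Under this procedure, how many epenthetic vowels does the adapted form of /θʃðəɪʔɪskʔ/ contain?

4

The unsyllabifiable consonants are /θ/, /s/, /k/, /ʔ/; each receives one epenthetic vowel.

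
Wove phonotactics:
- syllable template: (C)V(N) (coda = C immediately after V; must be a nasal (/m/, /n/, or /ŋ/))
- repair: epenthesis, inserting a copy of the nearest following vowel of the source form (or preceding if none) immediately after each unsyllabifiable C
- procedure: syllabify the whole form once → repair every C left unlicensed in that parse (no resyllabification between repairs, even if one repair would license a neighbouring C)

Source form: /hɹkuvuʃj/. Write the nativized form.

Under (C)V(N), the unsyllabifiable consonants are /h/, /ɹ/, /ʃ/, /j/ (only a nasal (/m/, /n/, or /ŋ/) is licensed in coda position; onsets are limited to one consonant).
Each unlicensed consonant becomes the onset of a new syllable: /h/ → /hu/, /ɹ/ → /ɹu/, /ʃ/ → /ʃu/, /j/ → /ju/.

huɹukuvuʃuju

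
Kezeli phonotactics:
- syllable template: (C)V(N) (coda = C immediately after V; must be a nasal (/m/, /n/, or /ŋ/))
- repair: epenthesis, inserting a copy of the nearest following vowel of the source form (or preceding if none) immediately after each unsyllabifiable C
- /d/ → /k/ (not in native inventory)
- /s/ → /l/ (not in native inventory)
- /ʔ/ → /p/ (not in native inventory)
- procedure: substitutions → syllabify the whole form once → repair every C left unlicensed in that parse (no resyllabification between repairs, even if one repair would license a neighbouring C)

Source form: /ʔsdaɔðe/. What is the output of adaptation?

palakaɔðe

Substitution: /ʔ/ → /p/, /s/ → /l/, /d/ → /k/, giving /plkaɔðe/.
Syllabifying with onset maximization leaves /p/, /l/ stranded (only a nasal (/m/, /n/, or /ŋ/) is licensed in coda position; onsets are limited to one consonant).
Inserting the epenthetic vowel yields /p/ → /pa/, /l/ → /la/.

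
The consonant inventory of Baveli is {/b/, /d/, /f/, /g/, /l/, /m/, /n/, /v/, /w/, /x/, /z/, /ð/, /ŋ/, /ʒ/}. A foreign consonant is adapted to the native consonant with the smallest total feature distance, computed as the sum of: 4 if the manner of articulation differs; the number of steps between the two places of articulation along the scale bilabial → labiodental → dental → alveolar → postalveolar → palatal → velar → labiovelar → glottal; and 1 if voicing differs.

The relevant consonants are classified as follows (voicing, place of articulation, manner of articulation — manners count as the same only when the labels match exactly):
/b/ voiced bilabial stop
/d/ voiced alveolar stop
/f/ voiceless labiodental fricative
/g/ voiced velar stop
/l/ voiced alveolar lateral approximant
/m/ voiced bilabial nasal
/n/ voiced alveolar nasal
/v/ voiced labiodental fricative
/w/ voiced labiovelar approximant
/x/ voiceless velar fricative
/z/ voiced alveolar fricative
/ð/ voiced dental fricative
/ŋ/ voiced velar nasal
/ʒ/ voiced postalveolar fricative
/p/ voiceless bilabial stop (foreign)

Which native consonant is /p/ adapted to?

/b/ is closest: same manner (stop), place distance 0 (bilabial→bilabial), voicing differs (+1); total 1. Next closest is /d/ at distance 4.

b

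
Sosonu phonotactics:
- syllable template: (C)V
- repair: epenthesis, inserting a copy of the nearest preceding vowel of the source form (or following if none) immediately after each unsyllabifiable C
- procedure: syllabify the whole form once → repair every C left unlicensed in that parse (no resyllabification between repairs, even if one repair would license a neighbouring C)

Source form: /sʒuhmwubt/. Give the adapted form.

The consonants /s/, /h/, /m/, /b/, /t/ cannot be parsed into a legal (C)V syllable (no codas are permitted; onsets are limited to one consonant).
Each unlicensed consonant becomes the onset of a new syllable: /s/ → /su/, /h/ → /hu/, /m/ → /mu/, /b/ → /bu/, /t/ → /tu/.

suʒuhumuwubutu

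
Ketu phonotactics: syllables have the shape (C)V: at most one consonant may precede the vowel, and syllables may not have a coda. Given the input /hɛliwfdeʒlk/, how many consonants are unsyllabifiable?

Syllabifying with onset maximization leaves /w/, /f/, /ʒ/, /l/, /k/ stranded (no codas are permitted; onsets are limited to one consonant).

5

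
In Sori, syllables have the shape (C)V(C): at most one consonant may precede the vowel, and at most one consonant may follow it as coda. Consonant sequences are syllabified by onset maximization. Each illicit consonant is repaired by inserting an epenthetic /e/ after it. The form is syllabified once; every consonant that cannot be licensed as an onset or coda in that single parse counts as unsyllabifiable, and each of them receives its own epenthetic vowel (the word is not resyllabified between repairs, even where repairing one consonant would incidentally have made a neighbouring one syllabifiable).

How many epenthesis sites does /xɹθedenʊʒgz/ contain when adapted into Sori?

4

The unsyllabifiable consonants are /x/, /ɹ/, /g/, /z/; each receives one epenthetic vowel.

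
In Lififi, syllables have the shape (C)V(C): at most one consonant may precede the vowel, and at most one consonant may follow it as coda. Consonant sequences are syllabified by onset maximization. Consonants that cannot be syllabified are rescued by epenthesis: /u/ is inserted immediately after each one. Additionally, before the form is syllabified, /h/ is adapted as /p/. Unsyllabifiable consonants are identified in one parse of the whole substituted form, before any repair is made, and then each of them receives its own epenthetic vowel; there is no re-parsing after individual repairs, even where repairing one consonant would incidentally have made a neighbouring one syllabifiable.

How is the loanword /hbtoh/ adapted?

pubutop

Substitution: /h/ → /p/, giving /pbtop/.
Syllabifying with onset maximization leaves /p/, /b/ stranded (at most one coda consonant is licensed; onsets are limited to one consonant).
Each unlicensed consonant becomes the onset of a new syllable: /p/ → /pu/, /b/ → /bu/.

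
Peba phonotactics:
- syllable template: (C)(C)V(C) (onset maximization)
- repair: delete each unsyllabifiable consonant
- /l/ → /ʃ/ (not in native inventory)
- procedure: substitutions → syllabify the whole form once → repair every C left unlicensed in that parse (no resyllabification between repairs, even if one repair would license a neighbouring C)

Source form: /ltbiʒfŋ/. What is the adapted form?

tbiʒ

Substitution: /l/ → /ʃ/, giving /ʃtbiʒfŋ/.
Under (C)(C)V(C), the unsyllabifiable consonants are /ʃ/, /f/, /ŋ/ (at most one coda consonant is licensed; onsets may contain at most 2 consonants).
Deleting the stranded consonants removes /ʃ/, /f/, /ŋ/.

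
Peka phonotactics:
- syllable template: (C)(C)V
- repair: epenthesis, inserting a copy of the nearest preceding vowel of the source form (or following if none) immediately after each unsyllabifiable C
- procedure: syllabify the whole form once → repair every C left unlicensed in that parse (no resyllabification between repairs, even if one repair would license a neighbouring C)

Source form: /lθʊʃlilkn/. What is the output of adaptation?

lθʊʃlilikini

Syllabifying with onset maximization leaves /l/, /k/, /n/ stranded (no codas are permitted; onsets may contain at most 2 consonants).
Inserting the epenthetic vowel yields /l/ → /li/, /k/ → /ki/, /n/ → /ni/.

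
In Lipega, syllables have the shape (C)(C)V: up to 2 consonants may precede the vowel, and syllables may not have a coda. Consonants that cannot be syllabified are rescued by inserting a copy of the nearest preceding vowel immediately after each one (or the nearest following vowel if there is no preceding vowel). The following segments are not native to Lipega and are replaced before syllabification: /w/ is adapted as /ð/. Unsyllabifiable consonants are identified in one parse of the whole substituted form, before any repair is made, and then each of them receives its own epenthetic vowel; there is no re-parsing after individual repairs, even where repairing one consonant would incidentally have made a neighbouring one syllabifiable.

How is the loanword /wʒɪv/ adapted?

Substitution: /w/ → /ð/, giving /ðʒɪv/.
Under (C)(C)V, the unsyllabifiable consonants are /v/ (no codas are permitted; onsets may contain at most 2 consonants).
Each unlicensed consonant becomes the onset of a new syllable: /v/ → /vɪ/.

ðʒɪvɪ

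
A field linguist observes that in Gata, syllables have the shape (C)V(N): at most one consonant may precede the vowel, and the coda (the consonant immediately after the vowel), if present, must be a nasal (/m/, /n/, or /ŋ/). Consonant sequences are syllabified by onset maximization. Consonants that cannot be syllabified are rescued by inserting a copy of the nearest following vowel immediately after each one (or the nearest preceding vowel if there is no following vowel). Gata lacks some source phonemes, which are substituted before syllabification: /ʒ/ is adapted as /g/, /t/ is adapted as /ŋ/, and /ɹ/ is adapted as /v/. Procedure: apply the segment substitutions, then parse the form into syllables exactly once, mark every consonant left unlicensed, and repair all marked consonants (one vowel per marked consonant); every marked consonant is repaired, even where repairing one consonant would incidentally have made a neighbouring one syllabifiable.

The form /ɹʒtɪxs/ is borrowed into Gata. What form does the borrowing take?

vɪgɪŋɪxɪsɪ

Substitution: /ɹ/ → /v/, /ʒ/ → /g/, /t/ → /ŋ/, giving /vgŋɪxs/.
The consonants /v/, /g/, /x/, /s/ cannot be parsed into a legal (C)V(N) syllable (only a nasal (/m/, /n/, or /ŋ/) is licensed in coda position; onsets are limited to one consonant).
Epenthesis after each stranded consonant: /v/ → /vɪ/, /g/ → /gɪ/, /x/ → /xɪ/, /s/ → /sɪ/.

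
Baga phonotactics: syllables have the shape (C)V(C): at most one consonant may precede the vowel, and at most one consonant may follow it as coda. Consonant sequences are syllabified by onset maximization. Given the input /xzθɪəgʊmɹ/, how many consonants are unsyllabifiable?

3

Syllabifying with onset maximization leaves /x/, /z/, /ɹ/ stranded (at most one coda consonant is licensed; onsets are limited to one consonant).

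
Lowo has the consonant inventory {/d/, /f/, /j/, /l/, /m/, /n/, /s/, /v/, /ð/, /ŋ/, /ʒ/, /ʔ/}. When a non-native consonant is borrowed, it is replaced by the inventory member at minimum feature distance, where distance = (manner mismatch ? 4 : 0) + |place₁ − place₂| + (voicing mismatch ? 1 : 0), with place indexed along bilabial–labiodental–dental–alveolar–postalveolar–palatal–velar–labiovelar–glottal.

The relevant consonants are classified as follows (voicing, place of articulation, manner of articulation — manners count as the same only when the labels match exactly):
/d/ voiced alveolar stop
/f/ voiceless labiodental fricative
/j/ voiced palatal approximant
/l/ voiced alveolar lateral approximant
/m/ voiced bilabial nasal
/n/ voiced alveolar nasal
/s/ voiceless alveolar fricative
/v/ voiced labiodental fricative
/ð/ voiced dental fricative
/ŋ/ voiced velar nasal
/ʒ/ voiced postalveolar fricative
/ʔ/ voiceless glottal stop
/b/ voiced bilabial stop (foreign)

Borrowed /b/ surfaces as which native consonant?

d

/d/ is closest: same manner (stop), place distance 3 (bilabial→alveolar), same voicing; total 3. Next closest is /m/ at distance 4.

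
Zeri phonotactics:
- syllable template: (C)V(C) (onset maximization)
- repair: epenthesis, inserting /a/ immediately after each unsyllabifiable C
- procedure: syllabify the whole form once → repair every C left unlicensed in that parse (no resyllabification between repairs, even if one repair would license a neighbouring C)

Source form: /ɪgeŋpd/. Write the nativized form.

The consonants /p/, /d/ cannot be parsed into a legal (C)V(C) syllable (at most one coda consonant is licensed; onsets are limited to one consonant).
Inserting the epenthetic vowel yields /p/ → /pa/, /d/ → /da/.

ɪgeŋpada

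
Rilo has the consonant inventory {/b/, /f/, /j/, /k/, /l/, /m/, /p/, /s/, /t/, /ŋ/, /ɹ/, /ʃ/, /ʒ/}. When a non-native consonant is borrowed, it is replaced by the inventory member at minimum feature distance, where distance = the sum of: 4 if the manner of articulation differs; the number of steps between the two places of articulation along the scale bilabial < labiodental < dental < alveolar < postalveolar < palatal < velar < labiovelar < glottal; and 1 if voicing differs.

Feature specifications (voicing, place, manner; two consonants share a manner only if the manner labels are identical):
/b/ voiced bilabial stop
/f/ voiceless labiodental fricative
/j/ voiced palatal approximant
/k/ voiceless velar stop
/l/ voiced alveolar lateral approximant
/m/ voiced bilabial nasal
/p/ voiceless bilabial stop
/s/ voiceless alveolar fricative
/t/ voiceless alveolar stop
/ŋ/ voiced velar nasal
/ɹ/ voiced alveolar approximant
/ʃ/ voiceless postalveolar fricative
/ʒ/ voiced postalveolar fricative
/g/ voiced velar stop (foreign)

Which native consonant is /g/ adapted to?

k

/k/ is closest: same manner (stop), place distance 0 (velar→velar), voicing differs (+1); total 1. Next closest is /t/ at distance 4.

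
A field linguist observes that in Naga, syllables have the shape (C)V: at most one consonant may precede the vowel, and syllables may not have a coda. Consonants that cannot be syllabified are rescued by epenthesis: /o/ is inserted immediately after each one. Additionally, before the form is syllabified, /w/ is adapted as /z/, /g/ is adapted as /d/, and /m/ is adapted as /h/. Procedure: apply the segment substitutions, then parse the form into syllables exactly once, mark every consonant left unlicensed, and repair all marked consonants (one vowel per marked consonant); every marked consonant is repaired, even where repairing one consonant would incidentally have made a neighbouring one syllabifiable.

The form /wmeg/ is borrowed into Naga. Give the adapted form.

Substitution: /w/ → /z/, /m/ → /h/, /g/ → /d/, giving /zhed/.
The consonants /z/, /d/ cannot be parsed into a legal (C)V syllable (no codas are permitted; onsets are limited to one consonant).
Epenthesis after each stranded consonant: /z/ → /zo/, /d/ → /do/.

zohedo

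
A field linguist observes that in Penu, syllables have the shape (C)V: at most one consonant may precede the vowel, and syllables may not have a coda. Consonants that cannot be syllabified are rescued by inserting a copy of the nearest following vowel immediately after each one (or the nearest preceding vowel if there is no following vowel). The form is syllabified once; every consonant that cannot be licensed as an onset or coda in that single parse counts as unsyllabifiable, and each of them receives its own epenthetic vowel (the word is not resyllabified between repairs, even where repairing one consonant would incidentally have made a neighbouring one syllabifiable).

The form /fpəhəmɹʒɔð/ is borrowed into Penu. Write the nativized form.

Under (C)V, the unsyllabifiable consonants are /f/, /m/, /ɹ/, /ð/ (no codas are permitted; onsets are limited to one consonant).
Epenthesis after each stranded consonant: /f/ → /fə/, /m/ → /mɔ/, /ɹ/ → /ɹɔ/, /ð/ → /ðɔ/.

fəpəhəmɔɹɔʒɔðɔ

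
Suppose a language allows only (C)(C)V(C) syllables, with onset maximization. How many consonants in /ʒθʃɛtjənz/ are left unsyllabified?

2

Syllabifying with onset maximization leaves /ʒ/, /z/ stranded (at most one coda consonant is licensed; onsets may contain at most 2 consonants).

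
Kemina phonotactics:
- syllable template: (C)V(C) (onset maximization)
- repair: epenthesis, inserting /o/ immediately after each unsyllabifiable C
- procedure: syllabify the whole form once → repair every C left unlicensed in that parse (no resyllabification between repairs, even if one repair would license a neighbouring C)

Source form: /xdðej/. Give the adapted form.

xodoðej

Syllabifying with onset maximization leaves /x/, /d/ stranded (at most one coda consonant is licensed; onsets are limited to one consonant).
Each unlicensed consonant becomes the onset of a new syllable: /x/ → /xo/, /d/ → /do/.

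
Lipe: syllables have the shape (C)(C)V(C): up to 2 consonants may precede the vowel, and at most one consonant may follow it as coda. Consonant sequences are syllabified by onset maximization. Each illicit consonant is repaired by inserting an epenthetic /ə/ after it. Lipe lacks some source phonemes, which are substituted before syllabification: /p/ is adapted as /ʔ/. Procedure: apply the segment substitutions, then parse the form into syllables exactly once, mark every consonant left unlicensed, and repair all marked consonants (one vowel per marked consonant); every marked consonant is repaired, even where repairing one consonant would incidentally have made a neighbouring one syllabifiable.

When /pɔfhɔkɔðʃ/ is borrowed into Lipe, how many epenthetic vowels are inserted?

After substitution the input is /ʔɔfhɔkɔðʃ/.
The unsyllabifiable consonants are /ʃ/; each receives one epenthetic vowel.

1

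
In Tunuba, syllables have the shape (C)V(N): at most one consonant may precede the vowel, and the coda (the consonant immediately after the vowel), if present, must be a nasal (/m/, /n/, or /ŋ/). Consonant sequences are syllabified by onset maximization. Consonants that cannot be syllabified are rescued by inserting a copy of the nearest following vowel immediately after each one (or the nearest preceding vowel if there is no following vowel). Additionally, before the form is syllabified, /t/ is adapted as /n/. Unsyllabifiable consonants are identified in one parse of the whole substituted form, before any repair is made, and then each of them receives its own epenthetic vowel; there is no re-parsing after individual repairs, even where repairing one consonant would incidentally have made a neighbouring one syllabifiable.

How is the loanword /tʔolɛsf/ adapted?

noʔolɛsɛfɛ

Substitution: /t/ → /n/, giving /nʔolɛsf/.
Syllabifying with onset maximization leaves /n/, /s/, /f/ stranded (only a nasal (/m/, /n/, or /ŋ/) is licensed in coda position; onsets are limited to one consonant).
Each unlicensed consonant becomes the onset of a new syllable: /n/ → /no/, /s/ → /sɛ/, /f/ → /fɛ/.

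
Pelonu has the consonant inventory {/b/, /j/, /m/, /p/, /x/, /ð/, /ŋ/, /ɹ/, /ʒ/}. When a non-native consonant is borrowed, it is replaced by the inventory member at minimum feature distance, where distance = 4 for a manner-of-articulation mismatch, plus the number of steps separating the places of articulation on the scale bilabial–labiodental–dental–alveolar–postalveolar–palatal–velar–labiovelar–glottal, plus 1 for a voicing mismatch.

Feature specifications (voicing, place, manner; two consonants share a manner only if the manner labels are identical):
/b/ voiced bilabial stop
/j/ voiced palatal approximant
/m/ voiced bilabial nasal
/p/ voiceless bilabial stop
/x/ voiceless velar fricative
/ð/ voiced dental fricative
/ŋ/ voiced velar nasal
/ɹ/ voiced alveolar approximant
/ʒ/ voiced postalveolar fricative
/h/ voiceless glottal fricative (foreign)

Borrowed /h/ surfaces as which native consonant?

/x/ is closest: same manner (fricative), place distance 2 (glottal→velar), same voicing; total 2. Next closest is /ʒ/ at distance 5.

x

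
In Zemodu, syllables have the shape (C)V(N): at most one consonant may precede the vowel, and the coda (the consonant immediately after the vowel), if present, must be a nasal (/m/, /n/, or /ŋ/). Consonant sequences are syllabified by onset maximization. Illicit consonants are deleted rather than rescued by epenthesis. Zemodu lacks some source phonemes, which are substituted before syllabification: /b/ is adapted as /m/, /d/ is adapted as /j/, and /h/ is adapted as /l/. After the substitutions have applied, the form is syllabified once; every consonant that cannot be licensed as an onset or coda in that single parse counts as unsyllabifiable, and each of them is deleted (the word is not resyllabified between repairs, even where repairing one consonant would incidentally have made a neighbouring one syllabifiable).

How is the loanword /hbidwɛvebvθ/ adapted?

miwɛvem

Substitution: /h/ → /l/, /b/ → /m/, /d/ → /j/, giving /lmijwɛvemvθ/.
The consonants /l/, /j/, /v/, /θ/ cannot be parsed into a legal (C)V(N) syllable (only a nasal (/m/, /n/, or /ŋ/) is licensed in coda position; onsets are limited to one consonant).
Deletion applies to /l/, /j/, /v/, /θ/.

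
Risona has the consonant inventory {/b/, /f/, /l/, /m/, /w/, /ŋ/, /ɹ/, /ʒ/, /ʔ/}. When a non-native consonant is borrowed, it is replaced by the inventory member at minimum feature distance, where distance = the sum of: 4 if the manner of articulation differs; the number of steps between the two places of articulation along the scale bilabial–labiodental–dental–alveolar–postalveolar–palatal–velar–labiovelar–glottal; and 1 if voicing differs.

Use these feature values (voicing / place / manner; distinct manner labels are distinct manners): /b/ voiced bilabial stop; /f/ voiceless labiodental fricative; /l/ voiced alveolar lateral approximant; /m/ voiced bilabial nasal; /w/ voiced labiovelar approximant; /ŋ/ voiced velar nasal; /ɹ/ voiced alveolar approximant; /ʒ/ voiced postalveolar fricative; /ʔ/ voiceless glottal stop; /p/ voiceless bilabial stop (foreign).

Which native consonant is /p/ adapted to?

/b/ is closest: same manner (stop), place distance 0 (bilabial→bilabial), voicing differs (+1); total 1. Next closest is /f/ at distance 5.

b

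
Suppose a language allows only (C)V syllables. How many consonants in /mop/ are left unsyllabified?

Under (C)V, the unsyllabifiable consonants are /p/ (no codas are permitted; onsets are limited to one consonant).

1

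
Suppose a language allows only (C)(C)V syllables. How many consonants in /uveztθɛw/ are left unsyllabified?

2

Under (C)(C)V, the unsyllabifiable consonants are /z/, /w/ (no codas are permitted; onsets may contain at most 2 consonants).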